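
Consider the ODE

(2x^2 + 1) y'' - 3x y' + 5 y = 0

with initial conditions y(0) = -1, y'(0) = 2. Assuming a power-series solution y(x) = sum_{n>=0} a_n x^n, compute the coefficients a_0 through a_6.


Ansatz: y(x) = sum_{n>=0} a_n x^n, so y'(x) = sum_{n>=1} n a_n x^(n-1) and y''(x) = sum_{n>=2} n(n-1) a_n x^(n-2).
Substitute into P(x) y'' + Q(x) y' + R(x) y = 0 with P(x) = 2x^2 + 1, Q(x) = -3x, R(x) = 5, and match powers of x.
Initial conditions: a_0 = -1, a_1 = 2.
Setting the coefficient of each power of x to zero and solving order by order (substituting the coefficients already found):
  x^0: 2 a_2 + 5 a_0 = 0  ->  2 a_2 = -5 a_0 = 5  ->  a_2 = 5/2
  x^1: 6 a_3 + 2 a_1 = 0  ->  6 a_3 = -2 a_1 = -4  ->  a_3 = -2/3
  x^2: 12 a_4 + 3 a_2 = 0  ->  12 a_4 = -3 a_2 = -15/2  ->  a_4 = -5/8
  x^3: 20 a_5 + 8 a_3 = 0  ->  20 a_5 = -8 a_3 = 16/3  ->  a_5 = 4/15
  x^4: 30 a_6 + 17 a_4 = 0  ->  30 a_6 = -17 a_4 = 85/8  ->  a_6 = 17/48
Truncated series: y(x) = -1 + 2 x + (5/2) x^2 - (2/3) x^3 - (5/8) x^4 + (4/15) x^5 + (17/48) x^6 + O(x^7).

a_0 = -1; a_1 = 2; a_2 = 5/2; a_3 = -2/3; a_4 = -5/8; a_5 = 4/15; a_6 = 17/48


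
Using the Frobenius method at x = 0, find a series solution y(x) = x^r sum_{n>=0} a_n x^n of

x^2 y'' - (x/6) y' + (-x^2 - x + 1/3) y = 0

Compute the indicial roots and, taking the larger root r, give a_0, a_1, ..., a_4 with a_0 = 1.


Write in Frobenius form y'' + (p(x)/x) y' + (q(x)/x^2) y = 0:
  p(x) = -1/6,  q(x) = -x^2 - x + 1/3.
Indicial equation: r(r-1) + (-1/6) r + (1/3) = 0 -> roots r_1 = 2/3, r_2 = 1/2.
Take r = r_1 = 2/3. Let y(x) = x^r sum_{n>=0} a_n x^n with a_0 = 1.
Substitute y = x^r sum a_n x^n and match x^{r+n}. The recurrence is
  D(n) a_n - 1 a_{n-1} - 1 a_{n-2} = 0,  where D(n) = (r+n)(r+n-1) + (-1/6)(r+n) + (1/3).
  a_n = [1 a_{n-1} + 1 a_{n-2}] / D(n).
Since the indicial polynomial factors as (r - r_1)(r - r_2), D(n) = (r_1 + n - r_1)(r_1 + n - r_2) = n(n + 1/6).
Evaluating step by step (a_0 = 1):
  n = 1: D(1) = 1(1 + 1/6) = 7/6; numerator = 1(1) = 1; a_1 = (1)/(7/6) = 6/7
  n = 2: D(2) = 2(2 + 1/6) = 13/3; numerator = 1(6/7) + 1(1) = 13/7; a_2 = (13/7)/(13/3) = 3/7
  n = 3: D(3) = 3(3 + 1/6) = 19/2; numerator = 1(3/7) + 1(6/7) = 9/7; a_3 = (9/7)/(19/2) = 18/133
  n = 4: D(4) = 4(4 + 1/6) = 50/3; numerator = 1(18/133) + 1(3/7) = 75/133; a_4 = (75/133)/(50/3) = 9/266

r = 2/3; a_0 = 1; a_1 = 6/7; a_2 = 3/7; a_3 = 18/133; a_4 = 9/266


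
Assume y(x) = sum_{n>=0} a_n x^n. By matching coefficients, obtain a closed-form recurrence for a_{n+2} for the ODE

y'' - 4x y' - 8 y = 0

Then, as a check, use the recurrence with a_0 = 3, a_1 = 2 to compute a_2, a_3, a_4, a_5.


Substitute y = sum_n a_n x^n.
y''(x) has coefficient (n+2)(n+1) a_{n+2} at x^n;
-4 x y'(x) has coefficient -4 n a_n at x^n (shift);
-8 y(x) has coefficient -8 a_n at x^n.
Matching x^n: (n+2)(n+1) a_{n+2} + (-4n - 8) a_n = 0.
Thus a_{n+2} = (4n + 8) / ((n+1)(n+2)) * a_n.

Check with a_0 = 3, a_1 = 2 (apply the recurrence for n = 0, 1, 2, 3): a_0 = 3, a_1 = 2, a_2 = 12, a_3 = 4, a_4 = 16, a_5 = 4.

a_(n+2) = (4n + 8) / ((n+1)(n+2)) * a_n; check: a_0 = 3, a_1 = 2, a_2 = 12, a_3 = 4, a_4 = 16, a_5 = 4


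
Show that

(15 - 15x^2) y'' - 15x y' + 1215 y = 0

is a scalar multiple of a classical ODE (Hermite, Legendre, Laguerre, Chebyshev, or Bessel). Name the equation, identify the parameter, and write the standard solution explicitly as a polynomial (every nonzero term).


All three coefficients share the factor 15; dividing through by 15 gives  (1 - x^2) y'' - x y' + 81 y = 0.
This matches the Chebyshev equation (1 - x^2) y'' - x y' + n^2 y = 0 (note the -x y' term, not -2x y') with n^2 = 81, so n = 9; the polynomial solution is T_9(x).
With y = sum_k a_k x^k, matching x^k gives (k+2)(k+1) a_{k+2} = (k^2 - n^2) a_k = (k - 9)(k + 9) a_k. The right side vanishes at k = 9, so the series with the parity of 9 terminates at degree 9.
Standard normalization: leading coefficient of T_n is 2^(n-1), so a_9 = 2^8 = 256. Work downward with a_k = (k+1)(k+2) a_{k+2} / ((k - 9)(k + 9)):
  a_7 = (8)(9)(256) / ((7 - 9)(7 + 9)) = 18432/(-32) = -576
  a_5 = (6)(7)(-576) / ((5 - 9)(5 + 9)) = -24192/(-56) = 432
  a_3 = (4)(5)(432) / ((3 - 9)(3 + 9)) = 8640/(-72) = -120
  a_1 = (2)(3)(-120) / ((1 - 9)(1 + 9)) = -720/(-80) = 9
Hence T_9(x) = 256 x^9 - 576 x^7 + 432 x^5 - 120 x^3 + 9 x.

T_9(x); series = 256 x^9 - 576 x^7 + 432 x^5 - 120 x^3 + 9 x


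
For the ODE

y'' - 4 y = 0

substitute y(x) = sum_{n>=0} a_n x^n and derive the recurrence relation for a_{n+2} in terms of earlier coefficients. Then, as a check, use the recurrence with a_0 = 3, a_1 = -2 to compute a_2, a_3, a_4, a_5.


Substitute y = sum_n a_n x^n into y'' + (const) y = 0.
y''(x) = sum_{n>=0} (n+2)(n+1) a_{n+2} x^n.
The ODE becomes sum_n [(n+2)(n+1) a_{n+2} - 4 a_n] x^n = 0.
Setting each coefficient to zero gives the recurrence:
  (n+2)(n+1) a_{n+2} - 4 a_n = 0,
  a_{n+2} = 4 / ((n+1)(n+2)) a_n.

Check with a_0 = 3, a_1 = -2 (apply the recurrence for n = 0, 1, 2, 3): a_0 = 3, a_1 = -2, a_2 = 6, a_3 = -4/3, a_4 = 2, a_5 = -4/15.

a_{n+2} = 4/((n+1)(n+2)) * a_n; check: a_0 = 3, a_1 = -2, a_2 = 6, a_3 = -4/3, a_4 = 2, a_5 = -4/15


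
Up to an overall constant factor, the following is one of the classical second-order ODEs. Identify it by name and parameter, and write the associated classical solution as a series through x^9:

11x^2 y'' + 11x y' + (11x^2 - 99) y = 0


All three coefficients share the factor 11; dividing through by 11 gives  x^2 y'' + x y' + (x^2 - 9) y = 0.
This matches the Bessel equation x^2 y'' + x y' + (x^2 - nu^2) y = 0 with nu^2 = 9, so nu = 3; the solution bounded at x = 0 is J_3(x).
Frobenius at x = 0: indicial roots ±nu; for r = nu the recurrence k(k + 2nu) c_k = -c_{k-2} gives the standard series J_nu(x) = sum_{k>=0} (-1)^k / (k! (k+nu)!) (x/2)^(2k+nu). Evaluate the first 4 terms:
  k = 0: (-1)^0 / (0! * 3! * 2^3) x^3 = 1/(1*6*8) x^3 = (1/48) x^3
  k = 1: (-1)^1 / (1! * 4! * 2^5) x^5 = -1/(1*24*32) x^5 = (-1/768) x^5
  k = 2: (-1)^2 / (2! * 5! * 2^7) x^7 = 1/(2*120*128) x^7 = (1/30720) x^7
  k = 3: (-1)^3 / (3! * 6! * 2^9) x^9 = -1/(6*720*512) x^9 = (-1/2211840) x^9
Hence J_3(x) = -x^9/2211840 + x^7/30720 - x^5/768 + x^3/48 + ....

J_3(x); series = -x^9/2211840 + x^7/30720 - x^5/768 + x^3/48


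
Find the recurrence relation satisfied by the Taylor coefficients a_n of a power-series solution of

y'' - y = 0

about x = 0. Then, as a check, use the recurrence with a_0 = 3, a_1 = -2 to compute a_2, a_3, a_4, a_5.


Substitute y = sum_n a_n x^n into y'' + (const) y = 0.
y''(x) = sum_{n>=0} (n+2)(n+1) a_{n+2} x^n.
The ODE becomes sum_n [(n+2)(n+1) a_{n+2} - 1 a_n] x^n = 0.
Setting each coefficient to zero gives the recurrence:
  (n+2)(n+1) a_{n+2} - 1 a_n = 0,
  a_{n+2} = 1 / ((n+1)(n+2)) a_n.

Check with a_0 = 3, a_1 = -2 (apply the recurrence for n = 0, 1, 2, 3): a_0 = 3, a_1 = -2, a_2 = 3/2, a_3 = -1/3, a_4 = 1/8, a_5 = -1/60.

a_{n+2} = 1/((n+1)(n+2)) * a_n; check: a_0 = 3, a_1 = -2, a_2 = 3/2, a_3 = -1/3, a_4 = 1/8, a_5 = -1/60


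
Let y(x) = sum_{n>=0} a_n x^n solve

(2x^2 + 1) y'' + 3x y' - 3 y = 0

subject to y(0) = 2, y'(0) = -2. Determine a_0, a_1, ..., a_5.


Ansatz: y(x) = sum_{n>=0} a_n x^n, so y'(x) = sum_{n>=1} n a_n x^(n-1) and y''(x) = sum_{n>=2} n(n-1) a_n x^(n-2).
Substitute into P(x) y'' + Q(x) y' + R(x) y = 0 with P(x) = 2x^2 + 1, Q(x) = 3x, R(x) = -3, and match powers of x.
Initial conditions: a_0 = 2, a_1 = -2.
Setting the coefficient of each power of x to zero and solving order by order (substituting the coefficients already found):
  x^0: 2 a_2 - 3 a_0 = 0  ->  2 a_2 = 3 a_0 = 6  ->  a_2 = 3
  x^1: 6 a_3 = 0  ->  a_3 = 0
  x^2: 12 a_4 + 7 a_2 = 0  ->  12 a_4 = -7 a_2 = -21  ->  a_4 = -7/4
  x^3: 20 a_5 + 18 a_3 = 0  ->  20 a_5 = -18 a_3 = 0  ->  a_5 = 0
Truncated series: y(x) = 2 - 2 x + 3 x^2 - (7/4) x^4 + O(x^6).

a_0 = 2; a_1 = -2; a_2 = 3; a_3 = 0; a_4 = -7/4; a_5 = 0


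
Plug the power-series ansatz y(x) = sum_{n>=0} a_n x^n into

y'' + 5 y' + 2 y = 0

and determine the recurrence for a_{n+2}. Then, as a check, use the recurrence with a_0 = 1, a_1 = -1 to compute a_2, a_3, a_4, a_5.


Substitute y = sum_n a_n x^n.
y''(x) has coefficient (n+2)(n+1) a_{n+2} at x^n;
5 y'(x) has coefficient 5 (n+1) a_{n+1} at x^n;
2 y(x) has coefficient 2 a_n at x^n.
Matching x^n: (n+2)(n+1) a_{n+2} + 5 (n+1) a_{n+1} + 2 a_n = 0.
Thus a_{n+2} = [-5 (n+1) a_{n+1} - 2 a_n] / ((n+1)(n+2)).

Check with a_0 = 1, a_1 = -1 (apply the recurrence for n = 0, 1, 2, 3): a_0 = 1, a_1 = -1, a_2 = 3/2, a_3 = -13/6, a_4 = 59/24, a_5 = -269/120.

a_(n+2) = [-5 (n+1) a_(n+1) - 2 a_n] / ((n+1)(n+2)); check: a_0 = 1, a_1 = -1, a_2 = 3/2, a_3 = -13/6, a_4 = 59/24, a_5 = -269/120


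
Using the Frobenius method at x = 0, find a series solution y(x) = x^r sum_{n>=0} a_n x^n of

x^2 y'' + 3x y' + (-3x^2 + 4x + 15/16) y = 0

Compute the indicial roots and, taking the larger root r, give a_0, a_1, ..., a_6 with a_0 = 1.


Write in Frobenius form y'' + (p(x)/x) y' + (q(x)/x^2) y = 0:
  p(x) = 3,  q(x) = -3x^2 + 4x + 15/16.
Indicial equation: r(r-1) + (3) r + (15/16) = 0 -> roots r_1 = -3/4, r_2 = -5/4.
Take r = r_1 = -3/4. Let y(x) = x^r sum_{n>=0} a_n x^n with a_0 = 1.
Substitute y = x^r sum a_n x^n and match x^{r+n}. The recurrence is
  D(n) a_n + 4 a_{n-1} - 3 a_{n-2} = 0,  where D(n) = (r+n)(r+n-1) + (3)(r+n) + (15/16).
  a_n = [-4 a_{n-1} + 3 a_{n-2}] / D(n).
Since the indicial polynomial factors as (r - r_1)(r - r_2), D(n) = (r_1 + n - r_1)(r_1 + n - r_2) = n(n + 1/2).
Evaluating step by step (a_0 = 1):
  n = 1: D(1) = 1(1 + 1/2) = 3/2; numerator = -4(1) = -4; a_1 = (-4)/(3/2) = -8/3
  n = 2: D(2) = 2(2 + 1/2) = 5; numerator = -4(-8/3) + 3(1) = 41/3; a_2 = (41/3)/(5) = 41/15
  n = 3: D(3) = 3(3 + 1/2) = 21/2; numerator = -4(41/15) + 3(-8/3) = -284/15; a_3 = (-284/15)/(21/2) = -568/315
  n = 4: D(4) = 4(4 + 1/2) = 18; numerator = -4(-568/315) + 3(41/15) = 971/63; a_4 = (971/63)/(18) = 971/1134
  n = 5: D(5) = 5(5 + 1/2) = 55/2; numerator = -4(971/1134) + 3(-568/315) = -3578/405; a_5 = (-3578/405)/(55/2) = -7156/22275
  n = 6: D(6) = 6(6 + 1/2) = 39; numerator = -4(-7156/22275) + 3(971/1134) = 1201811/311850; a_6 = (1201811/311850)/(39) = 92447/935550

r = -3/4; a_0 = 1; a_1 = -8/3; a_2 = 41/15; a_3 = -568/315; a_4 = 971/1134; a_5 = -7156/22275; a_6 = 92447/935550


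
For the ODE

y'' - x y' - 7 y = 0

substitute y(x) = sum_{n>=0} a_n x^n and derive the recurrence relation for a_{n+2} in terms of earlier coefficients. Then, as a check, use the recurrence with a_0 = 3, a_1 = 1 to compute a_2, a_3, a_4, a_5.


Substitute y = sum_n a_n x^n.
y''(x) has coefficient (n+2)(n+1) a_{n+2} at x^n;
-x y'(x) has coefficient -n a_n at x^n (shift);
-7 y(x) has coefficient -7 a_n at x^n.
Matching x^n: (n+2)(n+1) a_{n+2} + (-n - 7) a_n = 0.
Thus a_{n+2} = (n + 7) / ((n+1)(n+2)) * a_n.

Check with a_0 = 3, a_1 = 1 (apply the recurrence for n = 0, 1, 2, 3): a_0 = 3, a_1 = 1, a_2 = 21/2, a_3 = 4/3, a_4 = 63/8, a_5 = 2/3.

a_(n+2) = (n + 7) / ((n+1)(n+2)) * a_n; check: a_0 = 3, a_1 = 1, a_2 = 21/2, a_3 = 4/3, a_4 = 63/8, a_5 = 2/3


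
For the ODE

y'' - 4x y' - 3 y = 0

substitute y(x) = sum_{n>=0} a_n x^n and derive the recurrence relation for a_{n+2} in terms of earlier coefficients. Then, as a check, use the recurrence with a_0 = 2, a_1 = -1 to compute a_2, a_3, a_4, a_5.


Substitute y = sum_n a_n x^n.
y''(x) has coefficient (n+2)(n+1) a_{n+2} at x^n;
-4 x y'(x) has coefficient -4 n a_n at x^n (shift);
-3 y(x) has coefficient -3 a_n at x^n.
Matching x^n: (n+2)(n+1) a_{n+2} + (-4n - 3) a_n = 0.
Thus a_{n+2} = (4n + 3) / ((n+1)(n+2)) * a_n.

Check with a_0 = 2, a_1 = -1 (apply the recurrence for n = 0, 1, 2, 3): a_0 = 2, a_1 = -1, a_2 = 3, a_3 = -7/6, a_4 = 11/4, a_5 = -7/8.

a_(n+2) = (4n + 3) / ((n+1)(n+2)) * a_n; check: a_0 = 2, a_1 = -1, a_2 = 3, a_3 = -7/6, a_4 = 11/4, a_5 = -7/8


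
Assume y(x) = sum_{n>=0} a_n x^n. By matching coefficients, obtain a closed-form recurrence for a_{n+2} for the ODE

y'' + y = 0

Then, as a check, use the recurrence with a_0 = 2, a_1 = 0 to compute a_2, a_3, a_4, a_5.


Substitute y = sum_n a_n x^n into y'' + (const) y = 0.
y''(x) = sum_{n>=0} (n+2)(n+1) a_{n+2} x^n.
The ODE becomes sum_n [(n+2)(n+1) a_{n+2} + 1 a_n] x^n = 0.
Setting each coefficient to zero gives the recurrence:
  (n+2)(n+1) a_{n+2} + 1 a_n = 0,
  a_{n+2} = -1 / ((n+1)(n+2)) a_n.

Check with a_0 = 2, a_1 = 0 (apply the recurrence for n = 0, 1, 2, 3): a_0 = 2, a_1 = 0, a_2 = -1, a_3 = 0, a_4 = 1/12, a_5 = 0.

a_{n+2} = -1/((n+1)(n+2)) * a_n; check: a_0 = 2, a_1 = 0, a_2 = -1, a_3 = 0, a_4 = 1/12, a_5 = 0


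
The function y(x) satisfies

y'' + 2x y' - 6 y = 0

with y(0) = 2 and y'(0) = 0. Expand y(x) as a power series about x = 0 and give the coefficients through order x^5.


Ansatz: y(x) = sum_{n>=0} a_n x^n, so y'(x) = sum_{n>=1} n a_n x^(n-1) and y''(x) = sum_{n>=2} n(n-1) a_n x^(n-2).
Substitute into P(x) y'' + Q(x) y' + R(x) y = 0 with P(x) = 1, Q(x) = 2x, R(x) = -6, and match powers of x.
Initial conditions: a_0 = 2, a_1 = 0.
Setting the coefficient of each power of x to zero and solving order by order (substituting the coefficients already found):
  x^0: 2 a_2 - 6 a_0 = 0  ->  2 a_2 = 6 a_0 = 12  ->  a_2 = 6
  x^1: 6 a_3 - 4 a_1 = 0  ->  6 a_3 = 4 a_1 = 0  ->  a_3 = 0
  x^2: 12 a_4 - 2 a_2 = 0  ->  12 a_4 = 2 a_2 = 12  ->  a_4 = 1
  x^3: 20 a_5 = 0  ->  a_5 = 0
Truncated series: y(x) = 2 + 6 x^2 + x^4 + O(x^6).

a_0 = 2; a_1 = 0; a_2 = 6; a_3 = 0; a_4 = 1; a_5 = 0


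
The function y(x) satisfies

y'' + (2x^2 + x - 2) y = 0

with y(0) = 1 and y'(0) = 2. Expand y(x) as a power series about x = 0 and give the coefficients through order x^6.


Ansatz: y(x) = sum_{n>=0} a_n x^n, so y'(x) = sum_{n>=1} n a_n x^(n-1) and y''(x) = sum_{n>=2} n(n-1) a_n x^(n-2).
Substitute into P(x) y'' + Q(x) y' + R(x) y = 0 with P(x) = 1, Q(x) = 0, R(x) = 2x^2 + x - 2, and match powers of x.
Initial conditions: a_0 = 1, a_1 = 2.
Setting the coefficient of each power of x to zero and solving order by order (substituting the coefficients already found):
  x^0: 2 a_2 - 2 a_0 = 0  ->  2 a_2 = 2 a_0 = 2  ->  a_2 = 1
  x^1: 6 a_3 - 2 a_1 + a_0 = 0  ->  6 a_3 = 2 a_1 - a_0 = 3  ->  a_3 = 1/2
  x^2: 12 a_4 - 2 a_2 + a_1 + 2 a_0 = 0  ->  12 a_4 = 2 a_2 - a_1 - 2 a_0 = -2  ->  a_4 = -1/6
  x^3: 20 a_5 - 2 a_3 + a_2 + 2 a_1 = 0  ->  20 a_5 = 2 a_3 - a_2 - 2 a_1 = -4  ->  a_5 = -1/5
  x^4: 30 a_6 - 2 a_4 + a_3 + 2 a_2 = 0  ->  30 a_6 = 2 a_4 - a_3 - 2 a_2 = -17/6  ->  a_6 = -17/180
Truncated series: y(x) = 1 + 2 x + x^2 + (1/2) x^3 - (1/6) x^4 - (1/5) x^5 - (17/180) x^6 + O(x^7).

a_0 = 1; a_1 = 2; a_2 = 1; a_3 = 1/2; a_4 = -1/6; a_5 = -1/5; a_6 = -17/180


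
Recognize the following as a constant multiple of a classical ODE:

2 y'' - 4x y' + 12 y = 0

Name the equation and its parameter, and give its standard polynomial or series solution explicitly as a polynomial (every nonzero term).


All three coefficients share the factor 2; dividing through by 2 gives  y'' - 2x y' + 6 y = 0.
This matches the Hermite equation y'' - 2x y' + 2n y = 0 with 2n = 6, so n = 3; the polynomial solution is H_3(x).
With y = sum_k a_k x^k, matching x^k gives (k+2)(k+1) a_{k+2} = 2(k - n) a_k = 2(k - 3) a_k. The right side vanishes at k = 3, so the series with the parity of 3 terminates at degree 3.
Standard normalization: leading coefficient of H_n is 2^n, so a_3 = 2^3 = 8. Work downward with a_k = (k+1)(k+2) a_{k+2} / (2(k - n)):
  a_1 = (2)(3)(8) / (2(1 - 3)) = 48/(-4) = -12
Hence H_3(x) = 8 x^3 - 12 x.

H_3(x); series = 8 x^3 - 12 x


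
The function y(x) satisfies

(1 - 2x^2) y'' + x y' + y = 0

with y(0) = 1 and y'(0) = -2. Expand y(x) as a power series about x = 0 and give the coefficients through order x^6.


Ansatz: y(x) = sum_{n>=0} a_n x^n, so y'(x) = sum_{n>=1} n a_n x^(n-1) and y''(x) = sum_{n>=2} n(n-1) a_n x^(n-2).
Substitute into P(x) y'' + Q(x) y' + R(x) y = 0 with P(x) = 1 - 2x^2, Q(x) = x, R(x) = 1, and match powers of x.
Initial conditions: a_0 = 1, a_1 = -2.
Setting the coefficient of each power of x to zero and solving order by order (substituting the coefficients already found):
  x^0: 2 a_2 + a_0 = 0  ->  2 a_2 = -a_0 = -1  ->  a_2 = -1/2
  x^1: 6 a_3 + 2 a_1 = 0  ->  6 a_3 = -2 a_1 = 4  ->  a_3 = 2/3
  x^2: 12 a_4 - a_2 = 0  ->  12 a_4 = a_2 = -1/2  ->  a_4 = -1/24
  x^3: 20 a_5 - 8 a_3 = 0  ->  20 a_5 = 8 a_3 = 16/3  ->  a_5 = 4/15
  x^4: 30 a_6 - 19 a_4 = 0  ->  30 a_6 = 19 a_4 = -19/24  ->  a_6 = -19/720
Truncated series: y(x) = 1 - 2 x - (1/2) x^2 + (2/3) x^3 - (1/24) x^4 + (4/15) x^5 - (19/720) x^6 + O(x^7).

a_0 = 1; a_1 = -2; a_2 = -1/2; a_3 = 2/3; a_4 = -1/24; a_5 = 4/15; a_6 = -19/720


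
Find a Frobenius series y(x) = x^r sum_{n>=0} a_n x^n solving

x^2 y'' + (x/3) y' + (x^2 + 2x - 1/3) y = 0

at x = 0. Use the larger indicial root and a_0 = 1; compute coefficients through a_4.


Write in Frobenius form y'' + (p(x)/x) y' + (q(x)/x^2) y = 0:
  p(x) = 1/3,  q(x) = x^2 + 2x - 1/3.
Indicial equation: r(r-1) + (1/3) r + (-1/3) = 0 -> roots r_1 = 1, r_2 = -1/3.
Take r = r_1 = 1. Let y(x) = x^r sum_{n>=0} a_n x^n with a_0 = 1.
Substitute y = x^r sum a_n x^n and match x^{r+n}. The recurrence is
  D(n) a_n + 2 a_{n-1} + 1 a_{n-2} = 0,  where D(n) = (r+n)(r+n-1) + (1/3)(r+n) + (-1/3).
  a_n = [-2 a_{n-1} - 1 a_{n-2}] / D(n).
Since the indicial polynomial factors as (r - r_1)(r - r_2), D(n) = (r_1 + n - r_1)(r_1 + n - r_2) = n(n + 4/3).
Evaluating step by step (a_0 = 1):
  n = 1: D(1) = 1(1 + 4/3) = 7/3; numerator = -2(1) = -2; a_1 = (-2)/(7/3) = -6/7
  n = 2: D(2) = 2(2 + 4/3) = 20/3; numerator = -2(-6/7) - 1(1) = 5/7; a_2 = (5/7)/(20/3) = 3/28
  n = 3: D(3) = 3(3 + 4/3) = 13; numerator = -2(3/28) - 1(-6/7) = 9/14; a_3 = (9/14)/(13) = 9/182
  n = 4: D(4) = 4(4 + 4/3) = 64/3; numerator = -2(9/182) - 1(3/28) = -75/364; a_4 = (-75/364)/(64/3) = -225/23296

r = 1; a_0 = 1; a_1 = -6/7; a_2 = 3/28; a_3 = 9/182; a_4 = -225/23296


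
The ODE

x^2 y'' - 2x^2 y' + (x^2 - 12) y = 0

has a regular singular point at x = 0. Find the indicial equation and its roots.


Divide by x^2 to reach normal form y'' + P_1(x) y' + P_2(x) y = 0 with P_1(x) = -2 and P_2(x) = 1 - 12/x^2.
x = 0 is a singular point because the y-coefficient 1 - 12/x^2 has a pole at x = 0.
It is a regular singular point because x P_1(x) = p(x) = -2x and x^2 P_2(x) = q(x) = x^2 - 12 are polynomials, hence analytic at x = 0.
p(0) = 0,  q(0) = -12.
Indicial equation: r(r-1) + p(0) r + q(0) = 0, i.e. r^2 + (p(0) - 1) r + q(0) = 0, i.e. r^2 - 1 r - 12 = 0.
Discriminant: (-1)^2 - 4(-12) = 49, so r = (1 ± 7)/2.
Solving: r_1 = 4, r_2 = -3.

indicial: r^2 - 1 r - 12 = 0; roots r_1 = 4, r_2 = -3


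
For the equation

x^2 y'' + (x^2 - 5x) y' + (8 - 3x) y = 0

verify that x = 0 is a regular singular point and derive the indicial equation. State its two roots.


Divide by x^2 to reach normal form y'' + P_1(x) y' + P_2(x) y = 0 with P_1(x) = 1 - 5/x and P_2(x) = -3/x + 8/x^2.
x = 0 is a singular point because the y'-coefficient 1 - 5/x has a pole at x = 0 and the y-coefficient -3/x + 8/x^2 has a pole at x = 0.
It is a regular singular point because x P_1(x) = p(x) = x - 5 and x^2 P_2(x) = q(x) = 8 - 3x are polynomials, hence analytic at x = 0.
p(0) = -5,  q(0) = 8.
Indicial equation: r(r-1) + p(0) r + q(0) = 0, i.e. r^2 + (p(0) - 1) r + q(0) = 0, i.e. r^2 - 6 r + 8 = 0.
Discriminant: (-6)^2 - 4(8) = 4, so r = (6 ± 2)/2.
Solving: r_1 = 4, r_2 = 2.

indicial: r^2 - 6 r + 8 = 0; roots r_1 = 4, r_2 = 2


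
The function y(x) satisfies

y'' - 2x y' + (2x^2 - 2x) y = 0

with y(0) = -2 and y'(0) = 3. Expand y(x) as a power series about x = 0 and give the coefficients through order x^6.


Ansatz: y(x) = sum_{n>=0} a_n x^n, so y'(x) = sum_{n>=1} n a_n x^(n-1) and y''(x) = sum_{n>=2} n(n-1) a_n x^(n-2).
Substitute into P(x) y'' + Q(x) y' + R(x) y = 0 with P(x) = 1, Q(x) = -2x, R(x) = 2x^2 - 2x, and match powers of x.
Initial conditions: a_0 = -2, a_1 = 3.
Setting the coefficient of each power of x to zero and solving order by order (substituting the coefficients already found):
  x^0: 2 a_2 = 0  ->  a_2 = 0
  x^1: 6 a_3 - 2 a_1 - 2 a_0 = 0  ->  6 a_3 = 2 a_1 + 2 a_0 = 2  ->  a_3 = 1/3
  x^2: 12 a_4 - 4 a_2 - 2 a_1 + 2 a_0 = 0  ->  12 a_4 = 4 a_2 + 2 a_1 - 2 a_0 = 10  ->  a_4 = 5/6
  x^3: 20 a_5 - 6 a_3 - 2 a_2 + 2 a_1 = 0  ->  20 a_5 = 6 a_3 + 2 a_2 - 2 a_1 = -4  ->  a_5 = -1/5
  x^4: 30 a_6 - 8 a_4 - 2 a_3 + 2 a_2 = 0  ->  30 a_6 = 8 a_4 + 2 a_3 - 2 a_2 = 22/3  ->  a_6 = 11/45
Truncated series: y(x) = -2 + 3 x + (1/3) x^3 + (5/6) x^4 - (1/5) x^5 + (11/45) x^6 + O(x^7).

a_0 = -2; a_1 = 3; a_2 = 0; a_3 = 1/3; a_4 = 5/6; a_5 = -1/5; a_6 = 11/45


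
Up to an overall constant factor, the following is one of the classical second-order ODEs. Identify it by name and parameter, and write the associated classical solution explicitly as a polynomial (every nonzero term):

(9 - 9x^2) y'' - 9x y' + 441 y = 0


All three coefficients share the factor 9; dividing through by 9 gives  (1 - x^2) y'' - x y' + 49 y = 0.
This matches the Chebyshev equation (1 - x^2) y'' - x y' + n^2 y = 0 (note the -x y' term, not -2x y') with n^2 = 49, so n = 7; the polynomial solution is T_7(x).
With y = sum_k a_k x^k, matching x^k gives (k+2)(k+1) a_{k+2} = (k^2 - n^2) a_k = (k - 7)(k + 7) a_k. The right side vanishes at k = 7, so the series with the parity of 7 terminates at degree 7.
Standard normalization: leading coefficient of T_n is 2^(n-1), so a_7 = 2^6 = 64. Work downward with a_k = (k+1)(k+2) a_{k+2} / ((k - 7)(k + 7)):
  a_5 = (6)(7)(64) / ((5 - 7)(5 + 7)) = 2688/(-24) = -112
  a_3 = (4)(5)(-112) / ((3 - 7)(3 + 7)) = -2240/(-40) = 56
  a_1 = (2)(3)(56) / ((1 - 7)(1 + 7)) = 336/(-48) = -7
Hence T_7(x) = 64 x^7 - 112 x^5 + 56 x^3 - 7 x.

T_7(x); series = 64 x^7 - 112 x^5 + 56 x^3 - 7 x


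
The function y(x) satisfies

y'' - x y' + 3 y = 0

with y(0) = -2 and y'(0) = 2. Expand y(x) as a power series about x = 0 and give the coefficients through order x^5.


Ansatz: y(x) = sum_{n>=0} a_n x^n, so y'(x) = sum_{n>=1} n a_n x^(n-1) and y''(x) = sum_{n>=2} n(n-1) a_n x^(n-2).
Substitute into P(x) y'' + Q(x) y' + R(x) y = 0 with P(x) = 1, Q(x) = -x, R(x) = 3, and match powers of x.
Initial conditions: a_0 = -2, a_1 = 2.
Setting the coefficient of each power of x to zero and solving order by order (substituting the coefficients already found):
  x^0: 2 a_2 + 3 a_0 = 0  ->  2 a_2 = -3 a_0 = 6  ->  a_2 = 3
  x^1: 6 a_3 + 2 a_1 = 0  ->  6 a_3 = -2 a_1 = -4  ->  a_3 = -2/3
  x^2: 12 a_4 + a_2 = 0  ->  12 a_4 = -a_2 = -3  ->  a_4 = -1/4
  x^3: 20 a_5 = 0  ->  a_5 = 0
Truncated series: y(x) = -2 + 2 x + 3 x^2 - (2/3) x^3 - (1/4) x^4 + O(x^6).

a_0 = -2; a_1 = 2; a_2 = 3; a_3 = -2/3; a_4 = -1/4; a_5 = 0


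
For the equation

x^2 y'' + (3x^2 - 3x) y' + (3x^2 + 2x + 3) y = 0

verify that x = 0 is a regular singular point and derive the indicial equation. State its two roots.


Divide by x^2 to reach normal form y'' + P_1(x) y' + P_2(x) y = 0 with P_1(x) = 3 - 3/x and P_2(x) = 3 + 2/x + 3/x^2.
x = 0 is a singular point because the y'-coefficient 3 - 3/x has a pole at x = 0 and the y-coefficient 3 + 2/x + 3/x^2 has a pole at x = 0.
It is a regular singular point because x P_1(x) = p(x) = 3x - 3 and x^2 P_2(x) = q(x) = 3x^2 + 2x + 3 are polynomials, hence analytic at x = 0.
p(0) = -3,  q(0) = 3.
Indicial equation: r(r-1) + p(0) r + q(0) = 0, i.e. r^2 + (p(0) - 1) r + q(0) = 0, i.e. r^2 - 4 r + 3 = 0.
Discriminant: (-4)^2 - 4(3) = 4, so r = (4 ± 2)/2.
Solving: r_1 = 3, r_2 = 1.

indicial: r^2 - 4 r + 3 = 0; roots r_1 = 3, r_2 = 1


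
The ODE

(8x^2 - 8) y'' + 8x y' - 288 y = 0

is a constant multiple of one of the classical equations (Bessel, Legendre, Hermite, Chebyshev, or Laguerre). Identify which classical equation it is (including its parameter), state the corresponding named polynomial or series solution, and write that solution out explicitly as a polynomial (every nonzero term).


All three coefficients share the factor -8; dividing through by -8 gives  (1 - x^2) y'' - x y' + 36 y = 0.
This matches the Chebyshev equation (1 - x^2) y'' - x y' + n^2 y = 0 (note the -x y' term, not -2x y') with n^2 = 36, so n = 6; the polynomial solution is T_6(x).
With y = sum_k a_k x^k, matching x^k gives (k+2)(k+1) a_{k+2} = (k^2 - n^2) a_k = (k - 6)(k + 6) a_k. The right side vanishes at k = 6, so the series with the parity of 6 terminates at degree 6.
Standard normalization: leading coefficient of T_n is 2^(n-1), so a_6 = 2^5 = 32. Work downward with a_k = (k+1)(k+2) a_{k+2} / ((k - 6)(k + 6)):
  a_4 = (5)(6)(32) / ((4 - 6)(4 + 6)) = 960/(-20) = -48
  a_2 = (3)(4)(-48) / ((2 - 6)(2 + 6)) = -576/(-32) = 18
  a_0 = (1)(2)(18) / ((0 - 6)(0 + 6)) = 36/(-36) = -1
Hence T_6(x) = 32 x^6 - 48 x^4 + 18 x^2 - 1.

T_6(x); series = 32 x^6 - 48 x^4 + 18 x^2 - 1


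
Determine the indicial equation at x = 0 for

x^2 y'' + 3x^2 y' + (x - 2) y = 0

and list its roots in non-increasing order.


Divide by x^2 to reach normal form y'' + P_1(x) y' + P_2(x) y = 0 with P_1(x) = 3 and P_2(x) = 1/x - 2/x^2.
x = 0 is a singular point because the y-coefficient 1/x - 2/x^2 has a pole at x = 0.
It is a regular singular point because x P_1(x) = p(x) = 3x and x^2 P_2(x) = q(x) = x - 2 are polynomials, hence analytic at x = 0.
p(0) = 0,  q(0) = -2.
Indicial equation: r(r-1) + p(0) r + q(0) = 0, i.e. r^2 + (p(0) - 1) r + q(0) = 0, i.e. r^2 - 1 r - 2 = 0.
Discriminant: (-1)^2 - 4(-2) = 9, so r = (1 ± 3)/2.
Solving: r_1 = 2, r_2 = -1.

indicial: r^2 - 1 r - 2 = 0; roots r_1 = 2, r_2 = -1


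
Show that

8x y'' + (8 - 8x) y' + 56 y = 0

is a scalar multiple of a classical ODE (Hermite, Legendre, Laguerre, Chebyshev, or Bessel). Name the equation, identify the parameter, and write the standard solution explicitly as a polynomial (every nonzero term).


All three coefficients share the factor 8; dividing through by 8 gives  x y'' + (1 - x) y' + 7 y = 0.
This matches the Laguerre equation x y'' + (1 - x) y' + n y = 0 with n = 7; the polynomial solution is L_7(x).
With y = sum_k a_k x^k, matching x^k gives (k+1)k a_{k+1} + (k+1) a_{k+1} - k a_k + n a_k = 0, i.e. (k+1)^2 a_{k+1} = (k - n) a_k = (k - 7) a_k. The right side vanishes at k = 7, so the series terminates at degree 7.
Standard normalization L_n(0) = 1 gives a_0 = 1. Work upward with a_{k+1} = (k - 7) a_k / (k+1)^2:
  a_1 = (0 - 7)(1) / 1^2 = -7/1 = -7
  a_2 = (1 - 7)(-7) / 2^2 = 42/4 = 21/2
  a_3 = (2 - 7)(21/2) / 3^2 = (-105/2)/9 = -35/6
  a_4 = (3 - 7)(-35/6) / 4^2 = (70/3)/16 = 35/24
  a_5 = (4 - 7)(35/24) / 5^2 = (-35/8)/25 = -7/40
  a_6 = (5 - 7)(-7/40) / 6^2 = (7/20)/36 = 7/720
  a_7 = (6 - 7)(7/720) / 7^2 = (-7/720)/49 = -1/5040
Hence L_7(x) = -x^7/5040 + 7 x^6/720 - 7 x^5/40 + 35 x^4/24 - 35 x^3/6 + 21 x^2/2 - 7 x + 1.

L_7(x); series = -x^7/5040 + 7 x^6/720 - 7 x^5/40 + 35 x^4/24 - 35 x^3/6 + 21 x^2/2 - 7 x + 1


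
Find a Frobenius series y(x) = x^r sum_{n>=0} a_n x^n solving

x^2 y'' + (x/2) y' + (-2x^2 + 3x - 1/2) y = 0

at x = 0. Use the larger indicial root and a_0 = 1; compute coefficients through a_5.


Write in Frobenius form y'' + (p(x)/x) y' + (q(x)/x^2) y = 0:
  p(x) = 1/2,  q(x) = -2x^2 + 3x - 1/2.
Indicial equation: r(r-1) + (1/2) r + (-1/2) = 0 -> roots r_1 = 1, r_2 = -1/2.
Take r = r_1 = 1. Let y(x) = x^r sum_{n>=0} a_n x^n with a_0 = 1.
Substitute y = x^r sum a_n x^n and match x^{r+n}. The recurrence is
  D(n) a_n + 3 a_{n-1} - 2 a_{n-2} = 0,  where D(n) = (r+n)(r+n-1) + (1/2)(r+n) + (-1/2).
  a_n = [-3 a_{n-1} + 2 a_{n-2}] / D(n).
Since the indicial polynomial factors as (r - r_1)(r - r_2), D(n) = (r_1 + n - r_1)(r_1 + n - r_2) = n(n + 3/2).
Evaluating step by step (a_0 = 1):
  n = 1: D(1) = 1(1 + 3/2) = 5/2; numerator = -3(1) = -3; a_1 = (-3)/(5/2) = -6/5
  n = 2: D(2) = 2(2 + 3/2) = 7; numerator = -3(-6/5) + 2(1) = 28/5; a_2 = (28/5)/(7) = 4/5
  n = 3: D(3) = 3(3 + 3/2) = 27/2; numerator = -3(4/5) + 2(-6/5) = -24/5; a_3 = (-24/5)/(27/2) = -16/45
  n = 4: D(4) = 4(4 + 3/2) = 22; numerator = -3(-16/45) + 2(4/5) = 8/3; a_4 = (8/3)/(22) = 4/33
  n = 5: D(5) = 5(5 + 3/2) = 65/2; numerator = -3(4/33) + 2(-16/45) = -532/495; a_5 = (-532/495)/(65/2) = -1064/32175

r = 1; a_0 = 1; a_1 = -6/5; a_2 = 4/5; a_3 = -16/45; a_4 = 4/33; a_5 = -1064/32175


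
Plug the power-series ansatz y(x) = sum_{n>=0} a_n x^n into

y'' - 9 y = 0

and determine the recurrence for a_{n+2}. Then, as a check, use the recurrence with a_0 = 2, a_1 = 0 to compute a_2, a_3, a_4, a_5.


Substitute y = sum_n a_n x^n into y'' + (const) y = 0.
y''(x) = sum_{n>=0} (n+2)(n+1) a_{n+2} x^n.
The ODE becomes sum_n [(n+2)(n+1) a_{n+2} - 9 a_n] x^n = 0.
Setting each coefficient to zero gives the recurrence:
  (n+2)(n+1) a_{n+2} - 9 a_n = 0,
  a_{n+2} = 9 / ((n+1)(n+2)) a_n.

Check with a_0 = 2, a_1 = 0 (apply the recurrence for n = 0, 1, 2, 3): a_0 = 2, a_1 = 0, a_2 = 9, a_3 = 0, a_4 = 27/4, a_5 = 0.

a_{n+2} = 9/((n+1)(n+2)) * a_n; check: a_0 = 2, a_1 = 0, a_2 = 9, a_3 = 0, a_4 = 27/4, a_5 = 0


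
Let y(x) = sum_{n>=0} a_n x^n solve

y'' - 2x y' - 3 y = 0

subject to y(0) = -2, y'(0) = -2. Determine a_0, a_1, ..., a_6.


Ansatz: y(x) = sum_{n>=0} a_n x^n, so y'(x) = sum_{n>=1} n a_n x^(n-1) and y''(x) = sum_{n>=2} n(n-1) a_n x^(n-2).
Substitute into P(x) y'' + Q(x) y' + R(x) y = 0 with P(x) = 1, Q(x) = -2x, R(x) = -3, and match powers of x.
Initial conditions: a_0 = -2, a_1 = -2.
Setting the coefficient of each power of x to zero and solving order by order (substituting the coefficients already found):
  x^0: 2 a_2 - 3 a_0 = 0  ->  2 a_2 = 3 a_0 = -6  ->  a_2 = -3
  x^1: 6 a_3 - 5 a_1 = 0  ->  6 a_3 = 5 a_1 = -10  ->  a_3 = -5/3
  x^2: 12 a_4 - 7 a_2 = 0  ->  12 a_4 = 7 a_2 = -21  ->  a_4 = -7/4
  x^3: 20 a_5 - 9 a_3 = 0  ->  20 a_5 = 9 a_3 = -15  ->  a_5 = -3/4
  x^4: 30 a_6 - 11 a_4 = 0  ->  30 a_6 = 11 a_4 = -77/4  ->  a_6 = -77/120
Truncated series: y(x) = -2 - 2 x - 3 x^2 - (5/3) x^3 - (7/4) x^4 - (3/4) x^5 - (77/120) x^6 + O(x^7).

a_0 = -2; a_1 = -2; a_2 = -3; a_3 = -5/3; a_4 = -7/4; a_5 = -3/4; a_6 = -77/120


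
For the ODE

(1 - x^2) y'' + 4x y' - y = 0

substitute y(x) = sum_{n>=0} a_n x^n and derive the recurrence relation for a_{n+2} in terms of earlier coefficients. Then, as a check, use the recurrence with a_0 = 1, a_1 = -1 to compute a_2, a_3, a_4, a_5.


Substitute y = sum_n a_n x^n.
(1 - 1 x^2) y'' contributes (n+2)(n+1) a_{n+2} - n(n-1) a_n at x^n.
4 x y'(x) contributes 4 n a_n at x^n.
-y(x) contributes -1 a_n at x^n.
Matching x^n: (n+2)(n+1) a_{n+2} + (-n(n-1) + 4 n - 1) a_n = 0.
Thus a_{n+2} = (n(n-1) - 4 n + 1) / ((n+1)(n+2)) * a_n.

Check with a_0 = 1, a_1 = -1 (apply the recurrence for n = 0, 1, 2, 3): a_0 = 1, a_1 = -1, a_2 = 1/2, a_3 = 1/2, a_4 = -5/24, a_5 = -1/8.

a_(n+2) = (n(n-1) - 4 n + 1) / ((n+1)(n+2)) * a_n; check: a_0 = 1, a_1 = -1, a_2 = 1/2, a_3 = 1/2, a_4 = -5/24, a_5 = -1/8


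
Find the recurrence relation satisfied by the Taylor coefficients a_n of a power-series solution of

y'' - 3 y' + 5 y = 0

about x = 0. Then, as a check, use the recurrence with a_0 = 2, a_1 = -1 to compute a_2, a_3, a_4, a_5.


Substitute y = sum_n a_n x^n.
y''(x) has coefficient (n+2)(n+1) a_{n+2} at x^n;
-3 y'(x) has coefficient -3 (n+1) a_{n+1} at x^n;
5 y(x) has coefficient 5 a_n at x^n.
Matching x^n: (n+2)(n+1) a_{n+2} - 3 (n+1) a_{n+1} + 5 a_n = 0.
Thus a_{n+2} = [3 (n+1) a_{n+1} - 5 a_n] / ((n+1)(n+2)).

Check with a_0 = 2, a_1 = -1 (apply the recurrence for n = 0, 1, 2, 3): a_0 = 2, a_1 = -1, a_2 = -13/2, a_3 = -17/3, a_4 = -37/24, a_5 = 59/120.

a_(n+2) = [3 (n+1) a_(n+1) - 5 a_n] / ((n+1)(n+2)); check: a_0 = 2, a_1 = -1, a_2 = -13/2, a_3 = -17/3, a_4 = -37/24, a_5 = 59/120


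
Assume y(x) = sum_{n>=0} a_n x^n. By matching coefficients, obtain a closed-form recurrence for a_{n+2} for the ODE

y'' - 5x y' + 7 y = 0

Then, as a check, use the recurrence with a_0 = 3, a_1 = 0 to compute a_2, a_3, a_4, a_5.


Substitute y = sum_n a_n x^n.
y''(x) has coefficient (n+2)(n+1) a_{n+2} at x^n;
-5 x y'(x) has coefficient -5 n a_n at x^n (shift);
7 y(x) has coefficient 7 a_n at x^n.
Matching x^n: (n+2)(n+1) a_{n+2} + (-5n + 7) a_n = 0.
Thus a_{n+2} = (5n - 7) / ((n+1)(n+2)) * a_n.

Check with a_0 = 3, a_1 = 0 (apply the recurrence for n = 0, 1, 2, 3): a_0 = 3, a_1 = 0, a_2 = -21/2, a_3 = 0, a_4 = -21/8, a_5 = 0.

a_(n+2) = (5n - 7) / ((n+1)(n+2)) * a_n; check: a_0 = 3, a_1 = 0, a_2 = -21/2, a_3 = 0, a_4 = -21/8, a_5 = 0


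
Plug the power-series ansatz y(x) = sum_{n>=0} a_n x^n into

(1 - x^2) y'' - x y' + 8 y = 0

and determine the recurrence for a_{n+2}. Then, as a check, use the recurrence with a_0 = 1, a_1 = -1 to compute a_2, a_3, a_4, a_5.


Substitute y = sum_n a_n x^n.
(1 - 1 x^2) y'' contributes (n+2)(n+1) a_{n+2} - n(n-1) a_n at x^n.
-x y'(x) contributes -n a_n at x^n.
8 y(x) contributes 8 a_n at x^n.
Matching x^n: (n+2)(n+1) a_{n+2} + (-n(n-1) - n + 8) a_n = 0.
Thus a_{n+2} = (n(n-1) + n - 8) / ((n+1)(n+2)) * a_n.

Check with a_0 = 1, a_1 = -1 (apply the recurrence for n = 0, 1, 2, 3): a_0 = 1, a_1 = -1, a_2 = -4, a_3 = 7/6, a_4 = 4/3, a_5 = 7/120.

a_(n+2) = (n(n-1) + n - 8) / ((n+1)(n+2)) * a_n; check: a_0 = 1, a_1 = -1, a_2 = -4, a_3 = 7/6, a_4 = 4/3, a_5 = 7/120


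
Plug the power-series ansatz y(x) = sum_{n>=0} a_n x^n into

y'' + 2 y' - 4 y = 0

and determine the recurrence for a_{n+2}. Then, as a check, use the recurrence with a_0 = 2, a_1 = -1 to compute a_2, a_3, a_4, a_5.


Substitute y = sum_n a_n x^n.
y''(x) has coefficient (n+2)(n+1) a_{n+2} at x^n;
2 y'(x) has coefficient 2 (n+1) a_{n+1} at x^n;
-4 y(x) has coefficient -4 a_n at x^n.
Matching x^n: (n+2)(n+1) a_{n+2} + 2 (n+1) a_{n+1} - 4 a_n = 0.
Thus a_{n+2} = [-2 (n+1) a_{n+1} + 4 a_n] / ((n+1)(n+2)).

Check with a_0 = 2, a_1 = -1 (apply the recurrence for n = 0, 1, 2, 3): a_0 = 2, a_1 = -1, a_2 = 5, a_3 = -4, a_4 = 11/3, a_5 = -34/15.

a_(n+2) = [-2 (n+1) a_(n+1) + 4 a_n] / ((n+1)(n+2)); check: a_0 = 2, a_1 = -1, a_2 = 5, a_3 = -4, a_4 = 11/3, a_5 = -34/15


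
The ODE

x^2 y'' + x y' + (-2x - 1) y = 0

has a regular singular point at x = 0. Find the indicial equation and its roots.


Divide by x^2 to reach normal form y'' + P_1(x) y' + P_2(x) y = 0 with P_1(x) = 1/x and P_2(x) = -2/x - 1/x^2.
x = 0 is a singular point because the y'-coefficient 1/x has a pole at x = 0 and the y-coefficient -2/x - 1/x^2 has a pole at x = 0.
It is a regular singular point because x P_1(x) = p(x) = 1 and x^2 P_2(x) = q(x) = -2x - 1 are polynomials, hence analytic at x = 0.
p(0) = 1,  q(0) = -1.
Indicial equation: r(r-1) + p(0) r + q(0) = 0, i.e. r^2 + (p(0) - 1) r + q(0) = 0, i.e. r^2 - 1 = 0.
Discriminant: (0)^2 - 4(-1) = 4, so r = (0 ± 2)/2.
Solving: r_1 = 1, r_2 = -1.

indicial: r^2 - 1 = 0; roots r_1 = 1, r_2 = -1


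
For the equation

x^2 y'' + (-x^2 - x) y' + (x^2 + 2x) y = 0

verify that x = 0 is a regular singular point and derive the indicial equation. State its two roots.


Divide by x^2 to reach normal form y'' + P_1(x) y' + P_2(x) y = 0 with P_1(x) = -1 - 1/x and P_2(x) = 1 + 2/x.
x = 0 is a singular point because the y'-coefficient -1 - 1/x has a pole at x = 0 and the y-coefficient 1 + 2/x has a pole at x = 0.
It is a regular singular point because x P_1(x) = p(x) = -x - 1 and x^2 P_2(x) = q(x) = x^2 + 2x are polynomials, hence analytic at x = 0.
p(0) = -1,  q(0) = 0.
Indicial equation: r(r-1) + p(0) r + q(0) = 0, i.e. r^2 + (p(0) - 1) r + q(0) = 0, i.e. r^2 - 2 r = 0.
Discriminant: (-2)^2 - 4(0) = 4, so r = (2 ± 2)/2.
Solving: r_1 = 2, r_2 = 0.

indicial: r^2 - 2 r = 0; roots r_1 = 2, r_2 = 0


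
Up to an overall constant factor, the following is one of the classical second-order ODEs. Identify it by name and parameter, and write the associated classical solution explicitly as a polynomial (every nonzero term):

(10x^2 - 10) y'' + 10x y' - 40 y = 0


All three coefficients share the factor -10; dividing through by -10 gives  (1 - x^2) y'' - x y' + 4 y = 0.
This matches the Chebyshev equation (1 - x^2) y'' - x y' + n^2 y = 0 (note the -x y' term, not -2x y') with n^2 = 4, so n = 2; the polynomial solution is T_2(x).
With y = sum_k a_k x^k, matching x^k gives (k+2)(k+1) a_{k+2} = (k^2 - n^2) a_k = (k - 2)(k + 2) a_k. The right side vanishes at k = 2, so the series with the parity of 2 terminates at degree 2.
Standard normalization: leading coefficient of T_n is 2^(n-1), so a_2 = 2^1 = 2. Work downward with a_k = (k+1)(k+2) a_{k+2} / ((k - 2)(k + 2)):
  a_0 = (1)(2)(2) / ((0 - 2)(0 + 2)) = 4/(-4) = -1
Hence T_2(x) = 2 x^2 - 1.

T_2(x); series = 2 x^2 - 1


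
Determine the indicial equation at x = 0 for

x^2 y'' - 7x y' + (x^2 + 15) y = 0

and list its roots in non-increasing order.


Divide by x^2 to reach normal form y'' + P_1(x) y' + P_2(x) y = 0 with P_1(x) = -7/x and P_2(x) = 1 + 15/x^2.
x = 0 is a singular point because the y'-coefficient -7/x has a pole at x = 0 and the y-coefficient 1 + 15/x^2 has a pole at x = 0.
It is a regular singular point because x P_1(x) = p(x) = -7 and x^2 P_2(x) = q(x) = x^2 + 15 are polynomials, hence analytic at x = 0.
p(0) = -7,  q(0) = 15.
Indicial equation: r(r-1) + p(0) r + q(0) = 0, i.e. r^2 + (p(0) - 1) r + q(0) = 0, i.e. r^2 - 8 r + 15 = 0.
Discriminant: (-8)^2 - 4(15) = 4, so r = (8 ± 2)/2.
Solving: r_1 = 5, r_2 = 3.

indicial: r^2 - 8 r + 15 = 0; roots r_1 = 5, r_2 = 3


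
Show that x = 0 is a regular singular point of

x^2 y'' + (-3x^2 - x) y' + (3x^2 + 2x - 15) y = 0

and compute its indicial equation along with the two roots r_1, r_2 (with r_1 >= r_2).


Divide by x^2 to reach normal form y'' + P_1(x) y' + P_2(x) y = 0 with P_1(x) = -3 - 1/x and P_2(x) = 3 + 2/x - 15/x^2.
x = 0 is a singular point because the y'-coefficient -3 - 1/x has a pole at x = 0 and the y-coefficient 3 + 2/x - 15/x^2 has a pole at x = 0.
It is a regular singular point because x P_1(x) = p(x) = -3x - 1 and x^2 P_2(x) = q(x) = 3x^2 + 2x - 15 are polynomials, hence analytic at x = 0.
p(0) = -1,  q(0) = -15.
Indicial equation: r(r-1) + p(0) r + q(0) = 0, i.e. r^2 + (p(0) - 1) r + q(0) = 0, i.e. r^2 - 2 r - 15 = 0.
Discriminant: (-2)^2 - 4(-15) = 64, so r = (2 ± 8)/2.
Solving: r_1 = 5, r_2 = -3.

indicial: r^2 - 2 r - 15 = 0; roots r_1 = 5, r_2 = -3


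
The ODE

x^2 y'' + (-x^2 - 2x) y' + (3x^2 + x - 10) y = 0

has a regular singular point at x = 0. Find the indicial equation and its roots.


Divide by x^2 to reach normal form y'' + P_1(x) y' + P_2(x) y = 0 with P_1(x) = -1 - 2/x and P_2(x) = 3 + 1/x - 10/x^2.
x = 0 is a singular point because the y'-coefficient -1 - 2/x has a pole at x = 0 and the y-coefficient 3 + 1/x - 10/x^2 has a pole at x = 0.
It is a regular singular point because x P_1(x) = p(x) = -x - 2 and x^2 P_2(x) = q(x) = 3x^2 + x - 10 are polynomials, hence analytic at x = 0.
p(0) = -2,  q(0) = -10.
Indicial equation: r(r-1) + p(0) r + q(0) = 0, i.e. r^2 + (p(0) - 1) r + q(0) = 0, i.e. r^2 - 3 r - 10 = 0.
Discriminant: (-3)^2 - 4(-10) = 49, so r = (3 ± 7)/2.
Solving: r_1 = 5, r_2 = -2.

indicial: r^2 - 3 r - 10 = 0; roots r_1 = 5, r_2 = -2


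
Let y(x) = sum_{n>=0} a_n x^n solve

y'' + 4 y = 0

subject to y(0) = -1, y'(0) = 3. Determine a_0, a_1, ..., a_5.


Ansatz: y(x) = sum_{n>=0} a_n x^n, so y'(x) = sum_{n>=1} n a_n x^(n-1) and y''(x) = sum_{n>=2} n(n-1) a_n x^(n-2).
Substitute into P(x) y'' + Q(x) y' + R(x) y = 0 with P(x) = 1, Q(x) = 0, R(x) = 4, and match powers of x.
Initial conditions: a_0 = -1, a_1 = 3.
Setting the coefficient of each power of x to zero and solving order by order (substituting the coefficients already found):
  x^0: 2 a_2 + 4 a_0 = 0  ->  2 a_2 = -4 a_0 = 4  ->  a_2 = 2
  x^1: 6 a_3 + 4 a_1 = 0  ->  6 a_3 = -4 a_1 = -12  ->  a_3 = -2
  x^2: 12 a_4 + 4 a_2 = 0  ->  12 a_4 = -4 a_2 = -8  ->  a_4 = -2/3
  x^3: 20 a_5 + 4 a_3 = 0  ->  20 a_5 = -4 a_3 = 8  ->  a_5 = 2/5
Truncated series: y(x) = -1 + 3 x + 2 x^2 - 2 x^3 - (2/3) x^4 + (2/5) x^5 + O(x^6).

a_0 = -1; a_1 = 3; a_2 = 2; a_3 = -2; a_4 = -2/3; a_5 = 2/5


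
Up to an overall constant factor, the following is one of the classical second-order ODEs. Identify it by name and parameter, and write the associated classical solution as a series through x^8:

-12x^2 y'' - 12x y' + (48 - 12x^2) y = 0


All three coefficients share the factor -12; dividing through by -12 gives  x^2 y'' + x y' + (x^2 - 4) y = 0.
This matches the Bessel equation x^2 y'' + x y' + (x^2 - nu^2) y = 0 with nu^2 = 4, so nu = 2; the solution bounded at x = 0 is J_2(x).
Frobenius at x = 0: indicial roots ±nu; for r = nu the recurrence k(k + 2nu) c_k = -c_{k-2} gives the standard series J_nu(x) = sum_{k>=0} (-1)^k / (k! (k+nu)!) (x/2)^(2k+nu). Evaluate the first 4 terms:
  k = 0: (-1)^0 / (0! * 2! * 2^2) x^2 = 1/(1*2*4) x^2 = (1/8) x^2
  k = 1: (-1)^1 / (1! * 3! * 2^4) x^4 = -1/(1*6*16) x^4 = (-1/96) x^4
  k = 2: (-1)^2 / (2! * 4! * 2^6) x^6 = 1/(2*24*64) x^6 = (1/3072) x^6
  k = 3: (-1)^3 / (3! * 5! * 2^8) x^8 = -1/(6*120*256) x^8 = (-1/184320) x^8
Hence J_2(x) = -x^8/184320 + x^6/3072 - x^4/96 + x^2/8 + ....

J_2(x); series = -x^8/184320 + x^6/3072 - x^4/96 + x^2/8
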